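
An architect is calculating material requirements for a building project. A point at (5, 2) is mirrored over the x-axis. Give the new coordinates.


Transformation: reflection
Original point: (5, 2)
Rule for reflection over the x-axis: (x, y) -> (x, -y)
Apply: (5, 2) -> (5, -2)
(5, -2)


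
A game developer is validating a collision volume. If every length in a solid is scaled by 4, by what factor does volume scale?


Linear scale factor k = 4
Rule: under a linear scaling by k, volumes scale by k^3.
k^3 = 4 * 4 * 4
k^3 = 16 * 4
k^3 = 64
Volume scales by a factor of 64.
64 (dimensionless)


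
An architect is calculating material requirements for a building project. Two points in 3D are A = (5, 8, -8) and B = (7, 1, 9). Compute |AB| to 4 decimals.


3D distance between two points
P1 = (5, 8, -8), P2 = (7, 1, 9)
Formula: d = sqrt((x2-x1)^2 + (y2-y1)^2 + (z2-z1)^2)
dx = 7 - 5 = 2
dy = 1 - 8 = -7
dz = 9 - -8 = 17
dx^2 + dy^2 + dz^2 = 4 + 49 + 289 = 342
d = sqrt(342)
d = 18.4932
18.4932 units


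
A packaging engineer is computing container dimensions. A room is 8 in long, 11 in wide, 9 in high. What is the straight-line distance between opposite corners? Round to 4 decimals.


Shape: rectangular box (space diagonal)
l = 8 in, w = 11 in, h = 9 in
Visualize: the diagonal of the base, then a right triangle with that diagonal and the height.
Formula: d = sqrt(l^2 + w^2 + h^2)
l^2 + w^2 + h^2 = 64 + 121 + 81 = 266
d = sqrt(266)
d = 16.3095
16.3095 in


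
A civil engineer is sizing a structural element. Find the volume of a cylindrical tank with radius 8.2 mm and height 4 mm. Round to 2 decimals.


Shape: cylinder
Radius r = 8.2 mm, Height h = 4 mm
Formula: V = pi * r^2 * h
r^2 = 67.24
V = pi * 67.24 * 4
V = 268.96 * pi
V = 844.96
844.96 mm^3


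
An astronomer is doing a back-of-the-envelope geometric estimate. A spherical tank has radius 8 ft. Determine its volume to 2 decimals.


Shape: sphere
Radius r = 8 ft
Formula: V = (4/3) * pi * r^3
r^3 = 512
(4/3) * 512 = 682.666667
V = 682.666667 * pi
V = 2144.66
2144.66 ft^3


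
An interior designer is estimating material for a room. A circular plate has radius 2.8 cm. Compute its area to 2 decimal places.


Shape: circle
Radius r = 2.8 cm
Formula: A = pi * r^2
r^2 = 2.8^2 = 7.84
A = pi * 7.84
A = 24.63
24.63 cm^2


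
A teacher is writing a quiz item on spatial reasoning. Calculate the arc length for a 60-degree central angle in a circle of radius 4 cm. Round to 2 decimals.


Shape: circular arc
Radius r = 4 cm, Angle = 60 degrees
Formula: L = (angle/360) * 2 * pi * r
2 * pi * r = 8 * pi
L = (60/360) * 8 * pi
L = 1.333333 * pi
L = 4.19
4.19 cm


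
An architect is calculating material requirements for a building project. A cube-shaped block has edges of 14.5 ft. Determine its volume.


Shape: cube
Side s = 14.5 ft
Formula: V = s^3
V = 14.5 * 14.5 * 14.5
V = 210.25 * 14.5
V = 3048.625
3048.625 ft^3


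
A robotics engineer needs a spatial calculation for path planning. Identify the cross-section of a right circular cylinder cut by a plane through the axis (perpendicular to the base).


Solid: right circular cylinder
Cutting plane: through the axis (perpendicular to the base)
Visualize the intersection of the plane with the solid's surface.
The boundary of the cut region is a rectangle.
rectangle


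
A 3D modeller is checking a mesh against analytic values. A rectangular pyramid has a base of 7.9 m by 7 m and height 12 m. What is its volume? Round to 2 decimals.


Shape: rectangular pyramid
Base: 7.9 m x 7 m, Height h = 12 m
Formula: V = (1/3) * base_area * h
base_area = 7.9 * 7 = 55.3
base_area * h = 55.3 * 12 = 663.6
V = 663.6 / 3
V = 221.2
221.2 m^3


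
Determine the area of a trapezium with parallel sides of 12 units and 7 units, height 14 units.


Shape: trapezoid
Parallel sides a = 12 units, b = 7 units; Height h = 14 units
Formula: A = (a + b) * h / 2
a + b = 12 + 7 = 19
A = 19 * 14 / 2
A = 266 / 2
A = 133
133 units^2


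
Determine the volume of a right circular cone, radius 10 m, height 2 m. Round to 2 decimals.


Shape: cone
Radius r = 10 m, Height h = 2 m
Formula: V = (1/3) * pi * r^2 * h
r^2 = 100
pi * r^2 * h = pi * 100 * 2 = 200 * pi
V = 200 * pi / 3
V = 209.44
209.44 m^3


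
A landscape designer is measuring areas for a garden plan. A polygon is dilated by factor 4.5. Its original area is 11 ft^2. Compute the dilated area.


Linear scale factor k = 4.5
Original area = 11 ft^2
Rule: under a linear scaling by k, areas scale by k^2.
k^2 = 4.5^2 = 20.25
New area = 11 * 20.25
New area = 222.75
222.75 ft^2


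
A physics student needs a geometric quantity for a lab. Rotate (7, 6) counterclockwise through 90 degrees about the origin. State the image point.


Transformation: rotation about the origin
Original point: (7, 6)
Rule for 90 deg counterclockwise: (x, y) -> (-y, x)
Apply: (7, 6) -> (-6, 7)
(-6, 7)


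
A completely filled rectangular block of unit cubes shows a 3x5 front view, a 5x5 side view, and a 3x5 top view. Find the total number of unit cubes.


Orthographic views of a solid rectangular block:
Front view 3 x 5 -> length = 3, height = 5
Side view 5 x 5 -> width = 5, height = 5 (consistent)
Top view 3 x 5 -> confirms length = 3, width = 5
The block is 3 x 5 x 5.
Total unit cubes = 3 * 5 * 5 = 75
75 unit cubes


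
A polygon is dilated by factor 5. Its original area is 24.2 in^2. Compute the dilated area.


Linear scale factor k = 5
Original area = 24.2 in^2
Rule: under a linear scaling by k, areas scale by k^2.
k^2 = 5^2 = 25
New area = 24.2 * 25
New area = 605
605 in^2


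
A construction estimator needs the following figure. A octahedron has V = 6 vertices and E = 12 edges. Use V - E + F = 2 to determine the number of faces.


Polyhedron: octahedron
Euler's formula for convex polyhedra: V - E + F = 2
Given: V = 6 vertices and E = 12 edges
Solve for F:
F = 2 + E - V = 2 + 12 - 6 = 8
8 faces


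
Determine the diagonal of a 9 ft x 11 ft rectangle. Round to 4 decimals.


Shape: rectangle (diagonal via Pythagoras)
Sides: 9 ft and 11 ft
Formula: d = sqrt(l^2 + w^2)
l^2 = 81, w^2 = 121
l^2 + w^2 = 202
d = sqrt(202)
d = 14.2127
14.2127 ft


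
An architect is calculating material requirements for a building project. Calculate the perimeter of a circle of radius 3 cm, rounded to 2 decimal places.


Shape: circle
Radius r = 3 cm
Formula: C = 2 * pi * r
C = 2 * pi * 3
C = 6 * pi
C = 18.85
18.85 cm


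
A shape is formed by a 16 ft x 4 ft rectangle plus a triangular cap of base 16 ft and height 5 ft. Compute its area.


Composite shape: rectangle + triangle
Rectangle area = 16 * 4 = 64
Triangle area = 0.5 * 16 * 5 = 40
Total = 64 + 40
Total = 104
104 ft^2


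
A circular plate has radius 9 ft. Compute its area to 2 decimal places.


Shape: circle
Radius r = 9 ft
Formula: A = pi * r^2
r^2 = 9^2 = 81
A = pi * 81
A = 254.47
254.47 ft^2


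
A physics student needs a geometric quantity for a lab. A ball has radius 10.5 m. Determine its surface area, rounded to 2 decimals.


Shape: sphere
Radius r = 10.5 m
Formula: SA = 4 * pi * r^2
r^2 = 110.25
SA = 4 * pi * 110.25
SA = 441 * pi
SA = 1385.44
1385.44 m^2


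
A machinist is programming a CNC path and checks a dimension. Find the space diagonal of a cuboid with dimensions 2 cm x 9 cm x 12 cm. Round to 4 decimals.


Shape: rectangular box (space diagonal)
l = 2 cm, w = 9 cm, h = 12 cm
Visualize: the diagonal of the base, then a right triangle with that diagonal and the height.
Formula: d = sqrt(l^2 + w^2 + h^2)
l^2 + w^2 + h^2 = 4 + 81 + 144 = 229
d = sqrt(229)
d = 15.1327
15.1327 cm


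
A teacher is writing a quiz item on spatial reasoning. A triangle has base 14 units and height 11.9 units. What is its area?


Shape: triangle
Base b = 14 units, Height h = 11.9 units
Formula: A = (1/2) * b * h
A = 0.5 * 14 * 11.9
A = 0.5 * 166.6
A = 83.3
83.3 units^2


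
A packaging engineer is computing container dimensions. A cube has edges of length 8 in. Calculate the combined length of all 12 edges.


Shape: cube
Side s = 8 in
A cube has 12 edges, all equal.
Formula: total edge length = 12 * s
Total = 12 * 8
Total = 96
96 in


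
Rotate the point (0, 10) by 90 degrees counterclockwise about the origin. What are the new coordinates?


Transformation: rotation about the origin
Original point: (0, 10)
Rule for 90 deg counterclockwise: (x, y) -> (-y, x)
Apply: (0, 10) -> (-10, 0)
(-10, 0)


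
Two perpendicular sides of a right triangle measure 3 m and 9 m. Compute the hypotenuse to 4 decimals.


Shape: right triangle
Legs a = 3 m, b = 9 m
Formula: c = sqrt(a^2 + b^2)
a^2 = 9, b^2 = 81
a^2 + b^2 = 90
c = sqrt(90)
c = 9.4868
9.4868 m


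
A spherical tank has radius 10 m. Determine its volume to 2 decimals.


Shape: sphere
Radius r = 10 m
Formula: V = (4/3) * pi * r^3
r^3 = 1000
(4/3) * 1000 = 1333.333333
V = 1333.333333 * pi
V = 4188.79
4188.79 m^3


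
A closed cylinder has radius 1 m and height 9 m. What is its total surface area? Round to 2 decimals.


Shape: closed cylinder
Radius r = 1 m, Height h = 9 m
Formula: SA = 2*pi*r^2 + 2*pi*r*h = 2*pi*r*(r + h)
r + h = 10
2 * r * (r + h) = 2 * 1 * 10 = 20
SA = 20 * pi
SA = 62.83
62.83 m^2


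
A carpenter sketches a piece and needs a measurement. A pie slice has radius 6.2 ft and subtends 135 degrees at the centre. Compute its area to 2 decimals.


Shape: circular sector
Radius r = 6.2 ft, Angle = 135 degrees
Formula: A = (angle/360) * pi * r^2
r^2 = 38.44
Fraction of circle = 135/360
A = (135/360) * pi * 38.44
A = 14.415 * pi
A = 45.29
45.29 ft^2


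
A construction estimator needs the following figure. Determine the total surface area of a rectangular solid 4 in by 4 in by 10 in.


Shape: rectangular prism
l = 4 in, w = 4 in, h = 10 in
Formula: SA = 2(lw + lh + wh)
lw = 16, lh = 40, wh = 40
lw + lh + wh = 96
SA = 2 * 96
SA = 192
192 in^2


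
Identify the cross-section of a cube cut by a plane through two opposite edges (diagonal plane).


Solid: cube
Cutting plane: through two opposite edges (diagonal plane)
Visualize the intersection of the plane with the solid's surface.
The boundary of the cut region is a rectangle.
rectangle


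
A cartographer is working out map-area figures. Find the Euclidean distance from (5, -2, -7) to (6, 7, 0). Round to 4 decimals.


3D distance between two points
P1 = (5, -2, -7), P2 = (6, 7, 0)
Formula: d = sqrt((x2-x1)^2 + (y2-y1)^2 + (z2-z1)^2)
dx = 6 - 5 = 1
dy = 7 - -2 = 9
dz = 0 - -7 = 7
dx^2 + dy^2 + dz^2 = 1 + 81 + 49 = 131
d = sqrt(131)
d = 11.4455
11.4455 units


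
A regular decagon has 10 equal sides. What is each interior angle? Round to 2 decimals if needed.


Shape: regular decagon (10 sides)
Formula: interior angle = (n - 2) * 180 / n
(n - 2) = 8
(n - 2) * 180 = 1440
angle = 1440 / 10
angle = 144
144 degrees


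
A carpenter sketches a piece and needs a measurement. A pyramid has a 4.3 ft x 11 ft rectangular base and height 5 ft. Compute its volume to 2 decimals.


Shape: rectangular pyramid
Base: 4.3 ft x 11 ft, Height h = 5 ft
Formula: V = (1/3) * base_area * h
base_area = 4.3 * 11 = 47.3
base_area * h = 47.3 * 5 = 236.5
V = 236.5 / 3
V = 78.83
78.83 ft^3


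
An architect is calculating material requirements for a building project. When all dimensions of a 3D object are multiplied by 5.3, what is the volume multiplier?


Linear scale factor k = 5.3
Rule: under a linear scaling by k, volumes scale by k^3.
k^3 = 5.3 * 5.3 * 5.3
k^3 = 28.09 * 5.3
k^3 = 148.877
Volume scales by a factor of 148.877.
148.877 (dimensionless)


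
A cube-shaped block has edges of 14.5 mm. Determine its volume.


Shape: cube
Side s = 14.5 mm
Formula: V = s^3
V = 14.5 * 14.5 * 14.5
V = 210.25 * 14.5
V = 3048.625
3048.625 mm^3


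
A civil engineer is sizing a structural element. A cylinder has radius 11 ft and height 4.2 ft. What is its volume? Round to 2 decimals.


Shape: cylinder
Radius r = 11 ft, Height h = 4.2 ft
Formula: V = pi * r^2 * h
r^2 = 121
V = pi * 121 * 4.2
V = 508.2 * pi
V = 1596.56
1596.56 ft^3


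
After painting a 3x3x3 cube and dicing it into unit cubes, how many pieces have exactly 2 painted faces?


Large cube: 3 x 3 x 3, cut into unit cubes.
n = 3, so n - 2 = 1
Cubes with 2 painted faces lie along the edges, excluding corners.
A cube has 12 edges; each contributes (n - 2) = 1 such cubes.
Count = 12 * 1 = 12
12 unit cubes


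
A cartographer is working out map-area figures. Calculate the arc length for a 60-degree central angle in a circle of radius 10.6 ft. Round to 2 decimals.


Shape: circular arc
Radius r = 10.6 ft, Angle = 60 degrees
Formula: L = (angle/360) * 2 * pi * r
2 * pi * r = 21.2 * pi
L = (60/360) * 21.2 * pi
L = 3.533333 * pi
L = 11.1
11.1 ft


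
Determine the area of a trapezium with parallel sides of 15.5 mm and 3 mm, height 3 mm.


Shape: trapezoid
Parallel sides a = 15.5 mm, b = 3 mm; Height h = 3 mm
Formula: A = (a + b) * h / 2
a + b = 15.5 + 3 = 18.5
A = 18.5 * 3 / 2
A = 55.5 / 2
A = 27.75
27.75 mm^2


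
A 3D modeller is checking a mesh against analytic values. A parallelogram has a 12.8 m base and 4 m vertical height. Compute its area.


Shape: parallelogram
Base b = 12.8 m, Height h = 4 m
Formula: A = b * h
A = 12.8 * 4
A = 51.2
51.2 m^2


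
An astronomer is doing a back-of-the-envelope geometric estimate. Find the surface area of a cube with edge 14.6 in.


Shape: cube
Side s = 14.6 in
A cube has 6 square faces.
Formula: SA = 6 * s^2
s^2 = 213.16
SA = 6 * 213.16
SA = 1278.96
1278.96 in^2


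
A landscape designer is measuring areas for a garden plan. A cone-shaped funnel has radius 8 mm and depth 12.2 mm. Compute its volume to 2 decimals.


Shape: cone
Radius r = 8 mm, Height h = 12.2 mm
Formula: V = (1/3) * pi * r^2 * h
r^2 = 64
pi * r^2 * h = pi * 64 * 12.2 = 780.8 * pi
V = 780.8 * pi / 3
V = 817.65
817.65 mm^3


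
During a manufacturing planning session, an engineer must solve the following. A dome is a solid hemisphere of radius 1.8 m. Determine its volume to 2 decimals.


Shape: hemisphere (half of a sphere)
Radius r = 1.8 m
Formula: V = (1/2) * (4/3) * pi * r^3 = (2/3) * pi * r^3
r^3 = 5.832
(2/3) * 5.832 = 3.888
V = 3.888 * pi
V = 12.21
12.21 m^3


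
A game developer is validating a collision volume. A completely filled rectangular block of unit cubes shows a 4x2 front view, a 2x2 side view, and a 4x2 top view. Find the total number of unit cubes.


Orthographic views of a solid rectangular block:
Front view 4 x 2 -> length = 4, height = 2
Side view 2 x 2 -> width = 2, height = 2 (consistent)
Top view 4 x 2 -> confirms length = 4, width = 2
The block is 4 x 2 x 2.
Total unit cubes = 4 * 2 * 2 = 16
16 unit cubes


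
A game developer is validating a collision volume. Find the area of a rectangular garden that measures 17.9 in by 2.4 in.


Shape: rectangle
Length l = 17.9 in, Width w = 2.4 in
Formula: A = l * w
A = 17.9 * 2.4
A = 42.96
42.96 in^2


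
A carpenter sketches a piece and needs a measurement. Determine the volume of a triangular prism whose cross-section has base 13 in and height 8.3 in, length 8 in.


Shape: triangular prism
Triangle base = 13 in, triangle height = 8.3 in, prism length L = 8 in
Formula: V = (1/2 * b * h_tri) * L
Cross-section area = 0.5 * 13 * 8.3 = 53.95
V = 53.95 * 8
V = 431.6
431.6 in^3


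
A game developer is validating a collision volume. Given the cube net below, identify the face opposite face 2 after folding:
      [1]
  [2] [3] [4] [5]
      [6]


Net: cross layout. Take square 3 as the base (bottom).
Fold the four squares in the horizontal row up around 3: 2 -> left, 4 -> right, 5 wraps to the top.
Fold 1 and 6 up from 3: 1 -> back, 6 -> front.
Opposite pairs are therefore: (1, 6), (2, 4), (3, 5).
Face 2 is opposite face 4.
face 4


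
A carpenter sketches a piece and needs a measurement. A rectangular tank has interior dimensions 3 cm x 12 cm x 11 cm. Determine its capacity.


Shape: rectangular prism
l = 3 cm, w = 12 cm, h = 11 cm
Formula: V = l * w * h
V = 3 * 12 * 11
V = 36 * 11
V = 396
396 cm^3


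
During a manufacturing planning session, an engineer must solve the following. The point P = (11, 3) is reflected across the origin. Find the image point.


Transformation: reflection
Original point: (11, 3)
Rule for reflection through the origin: (x, y) -> (-x, -y)
Apply: (11, 3) -> (-11, -3)
(-11, -3)


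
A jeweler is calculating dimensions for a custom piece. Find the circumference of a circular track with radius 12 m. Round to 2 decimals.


Shape: circle
Radius r = 12 m
Formula: C = 2 * pi * r
C = 2 * pi * 12
C = 24 * pi
C = 75.4
75.4 m


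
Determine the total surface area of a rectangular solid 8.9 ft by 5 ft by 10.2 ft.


Shape: rectangular prism
l = 8.9 ft, w = 5 ft, h = 10.2 ft
Formula: SA = 2(lw + lh + wh)
lw = 44.5, lh = 90.78, wh = 51
lw + lh + wh = 186.28
SA = 2 * 186.28
SA = 372.56
372.56 ft^2


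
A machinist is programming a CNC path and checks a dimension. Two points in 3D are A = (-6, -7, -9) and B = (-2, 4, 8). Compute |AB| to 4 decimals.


3D distance between two points
P1 = (-6, -7, -9), P2 = (-2, 4, 8)
Formula: d = sqrt((x2-x1)^2 + (y2-y1)^2 + (z2-z1)^2)
dx = -2 - -6 = 4
dy = 4 - -7 = 11
dz = 8 - -9 = 17
dx^2 + dy^2 + dz^2 = 16 + 121 + 289 = 426
d = sqrt(426)
d = 20.6398
20.6398 units


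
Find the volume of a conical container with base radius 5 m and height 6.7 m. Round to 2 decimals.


Shape: cone
Radius r = 5 m, Height h = 6.7 m
Formula: V = (1/3) * pi * r^2 * h
r^2 = 25
pi * r^2 * h = pi * 25 * 6.7 = 167.5 * pi
V = 167.5 * pi / 3
V = 175.41
175.41 m^3


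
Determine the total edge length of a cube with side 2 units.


Shape: cube
Side s = 2 units
A cube has 12 edges, all equal.
Formula: total edge length = 12 * s
Total = 12 * 2
Total = 24
24 units


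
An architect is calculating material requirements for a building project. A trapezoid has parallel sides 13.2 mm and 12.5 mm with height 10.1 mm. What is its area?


Shape: trapezoid
Parallel sides a = 13.2 mm, b = 12.5 mm; Height h = 10.1 mm
Formula: A = (a + b) * h / 2
a + b = 13.2 + 12.5 = 25.7
A = 25.7 * 10.1 / 2
A = 259.57 / 2
A = 129.785
129.785 mm^2


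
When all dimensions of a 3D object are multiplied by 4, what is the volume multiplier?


Linear scale factor k = 4
Rule: under a linear scaling by k, volumes scale by k^3.
k^3 = 4 * 4 * 4
k^3 = 16 * 4
k^3 = 64
Volume scales by a factor of 64.
64 (dimensionless)


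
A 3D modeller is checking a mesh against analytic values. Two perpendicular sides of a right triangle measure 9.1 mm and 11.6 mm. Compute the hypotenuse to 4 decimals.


Shape: right triangle
Legs a = 9.1 mm, b = 11.6 mm
Formula: c = sqrt(a^2 + b^2)
a^2 = 82.81, b^2 = 134.56
a^2 + b^2 = 217.37
c = sqrt(217.37)
c = 14.7435
14.7435 mm


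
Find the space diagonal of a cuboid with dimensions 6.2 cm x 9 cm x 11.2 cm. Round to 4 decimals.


Shape: rectangular box (space diagonal)
l = 6.2 cm, w = 9 cm, h = 11.2 cm
Visualize: the diagonal of the base, then a right triangle with that diagonal and the height.
Formula: d = sqrt(l^2 + w^2 + h^2)
l^2 + w^2 + h^2 = 38.44 + 81 + 125.44 = 244.88
d = sqrt(244.88)
d = 15.6486
15.6486 cm


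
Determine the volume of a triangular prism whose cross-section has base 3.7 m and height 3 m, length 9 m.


Shape: triangular prism
Triangle base = 3.7 m, triangle height = 3 m, prism length L = 9 m
Formula: V = (1/2 * b * h_tri) * L
Cross-section area = 0.5 * 3.7 * 3 = 5.55
V = 5.55 * 9
V = 49.95
49.95 m^3


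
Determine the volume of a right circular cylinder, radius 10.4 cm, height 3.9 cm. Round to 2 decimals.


Shape: cylinder
Radius r = 10.4 cm, Height h = 3.9 cm
Formula: V = pi * r^2 * h
r^2 = 108.16
V = pi * 108.16 * 3.9
V = 421.824 * pi
V = 1325.2
1325.2 cm^3


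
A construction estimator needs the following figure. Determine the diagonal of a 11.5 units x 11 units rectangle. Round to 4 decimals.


Shape: rectangle (diagonal via Pythagoras)
Sides: 11.5 units and 11 units
Formula: d = sqrt(l^2 + w^2)
l^2 = 132.25, w^2 = 121
l^2 + w^2 = 253.25
d = sqrt(253.25)
d = 15.9138
15.9138 units


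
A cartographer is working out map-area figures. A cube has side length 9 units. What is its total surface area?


Shape: cube
Side s = 9 units
A cube has 6 square faces.
Formula: SA = 6 * s^2
s^2 = 81
SA = 6 * 81
SA = 486
486 units^2


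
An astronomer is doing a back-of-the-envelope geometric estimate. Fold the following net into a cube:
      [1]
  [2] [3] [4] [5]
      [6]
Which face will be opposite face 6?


Net: cross layout. Take square 3 as the base (bottom).
Fold the four squares in the horizontal row up around 3: 2 -> left, 4 -> right, 5 wraps to the top.
Fold 1 and 6 up from 3: 1 -> back, 6 -> front.
Opposite pairs are therefore: (1, 6), (2, 4), (3, 5).
Face 6 is opposite face 1.
face 1


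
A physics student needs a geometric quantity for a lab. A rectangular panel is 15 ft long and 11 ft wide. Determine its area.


Shape: rectangle
Length l = 15 ft, Width w = 11 ft
Formula: A = l * w
A = 15 * 11
A = 165
165 ft^2


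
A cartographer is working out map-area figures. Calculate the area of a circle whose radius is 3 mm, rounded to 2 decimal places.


Shape: circle
Radius r = 3 mm
Formula: A = pi * r^2
r^2 = 3^2 = 9
A = pi * 9
A = 28.27
28.27 mm^2


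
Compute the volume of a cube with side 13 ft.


Shape: cube
Side s = 13 ft
Formula: V = s^3
V = 13 * 13 * 13
V = 169 * 13
V = 2197
2197 ft^3


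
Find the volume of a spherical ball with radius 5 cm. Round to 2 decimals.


Shape: sphere
Radius r = 5 cm
Formula: V = (4/3) * pi * r^3
r^3 = 125
(4/3) * 125 = 166.666667
V = 166.666667 * pi
V = 523.6
523.6 cm^3


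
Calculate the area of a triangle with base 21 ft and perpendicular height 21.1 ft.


Shape: triangle
Base b = 21 ft, Height h = 21.1 ft
Formula: A = (1/2) * b * h
A = 0.5 * 21 * 21.1
A = 0.5 * 443.1
A = 221.55
221.55 ft^2


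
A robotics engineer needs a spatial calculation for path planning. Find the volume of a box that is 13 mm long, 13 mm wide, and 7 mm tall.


Shape: rectangular prism
l = 13 mm, w = 13 mm, h = 7 mm
Formula: V = l * w * h
V = 13 * 13 * 7
V = 169 * 7
V = 1183
1183 mm^3


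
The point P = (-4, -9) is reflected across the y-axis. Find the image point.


Transformation: reflection
Original point: (-4, -9)
Rule for reflection over the y-axis: (x, y) -> (-x, y)
Apply: (-4, -9) -> (4, -9)
(4, -9)


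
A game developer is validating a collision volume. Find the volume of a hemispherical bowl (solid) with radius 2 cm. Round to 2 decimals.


Shape: hemisphere (half of a sphere)
Radius r = 2 cm
Formula: V = (1/2) * (4/3) * pi * r^3 = (2/3) * pi * r^3
r^3 = 8
(2/3) * 8 = 5.333333
V = 5.333333 * pi
V = 16.76
16.76 cm^3


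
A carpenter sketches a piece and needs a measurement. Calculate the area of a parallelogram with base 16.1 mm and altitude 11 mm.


Shape: parallelogram
Base b = 16.1 mm, Height h = 11 mm
Formula: A = b * h
A = 16.1 * 11
A = 177.1
177.1 mm^2


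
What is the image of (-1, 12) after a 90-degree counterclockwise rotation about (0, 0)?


Transformation: rotation about the origin
Original point: (-1, 12)
Rule for 90 deg counterclockwise: (x, y) -> (-y, x)
Apply: (-1, 12) -> (-12, -1)
(-12, -1)


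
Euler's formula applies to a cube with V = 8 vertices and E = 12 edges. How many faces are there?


Polyhedron: cube
Euler's formula for convex polyhedra: V - E + F = 2
Given: V = 8 vertices and E = 12 edges
Solve for F:
F = 2 + E - V = 2 + 12 - 8 = 6
6 faces


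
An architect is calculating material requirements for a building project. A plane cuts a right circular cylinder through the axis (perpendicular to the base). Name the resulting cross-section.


Solid: right circular cylinder
Cutting plane: through the axis (perpendicular to the base)
Visualize the intersection of the plane with the solid's surface.
The boundary of the cut region is a rectangle.
rectangle


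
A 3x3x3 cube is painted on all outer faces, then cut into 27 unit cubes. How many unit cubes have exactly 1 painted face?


Large cube: 3 x 3 x 3, cut into unit cubes.
n = 3, so n - 2 = 1
Cubes with 1 painted face lie in the interior of each face.
A cube has 6 faces; each contributes (n - 2)^2 = 1 such cubes.
Count = 6 * 1 = 6
6 unit cubes


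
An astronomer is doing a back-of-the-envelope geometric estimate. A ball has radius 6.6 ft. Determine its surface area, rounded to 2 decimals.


Shape: sphere
Radius r = 6.6 ft
Formula: SA = 4 * pi * r^2
r^2 = 43.56
SA = 4 * pi * 43.56
SA = 174.24 * pi
SA = 547.39
547.39 ft^2


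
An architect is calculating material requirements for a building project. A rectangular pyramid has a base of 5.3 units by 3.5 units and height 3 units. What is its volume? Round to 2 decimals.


Shape: rectangular pyramid
Base: 5.3 units x 3.5 units, Height h = 3 units
Formula: V = (1/3) * base_area * h
base_area = 5.3 * 3.5 = 18.55
base_area * h = 18.55 * 3 = 55.65
V = 55.65 / 3
V = 18.55
18.55 units^3


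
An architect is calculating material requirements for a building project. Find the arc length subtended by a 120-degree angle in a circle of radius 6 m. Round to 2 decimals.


Shape: circular arc
Radius r = 6 m, Angle = 120 degrees
Formula: L = (angle/360) * 2 * pi * r
2 * pi * r = 12 * pi
L = (120/360) * 12 * pi
L = 4 * pi
L = 12.57
12.57 m


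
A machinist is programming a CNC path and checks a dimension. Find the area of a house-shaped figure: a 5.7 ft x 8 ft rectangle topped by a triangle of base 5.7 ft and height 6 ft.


Composite shape: rectangle + triangle
Rectangle area = 5.7 * 8 = 45.6
Triangle area = 0.5 * 5.7 * 6 = 17.1
Total = 45.6 + 17.1
Total = 62.7
62.7 ft^2


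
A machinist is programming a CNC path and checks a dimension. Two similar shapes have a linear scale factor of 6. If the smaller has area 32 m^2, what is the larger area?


Linear scale factor k = 6
Original area = 32 m^2
Rule: under a linear scaling by k, areas scale by k^2.
k^2 = 6^2 = 36
New area = 32 * 36
New area = 1152
1152 m^2


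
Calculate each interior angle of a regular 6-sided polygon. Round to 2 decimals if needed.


Shape: regular hexagon (6 sides)
Formula: interior angle = (n - 2) * 180 / n
(n - 2) = 4
(n - 2) * 180 = 720
angle = 720 / 6
angle = 120
120 degrees


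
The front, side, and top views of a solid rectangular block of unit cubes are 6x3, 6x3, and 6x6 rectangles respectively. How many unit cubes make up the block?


Orthographic views of a solid rectangular block:
Front view 6 x 3 -> length = 6, height = 3
Side view 6 x 3 -> width = 6, height = 3 (consistent)
Top view 6 x 6 -> confirms length = 6, width = 6
The block is 6 x 6 x 3.
Total unit cubes = 6 * 6 * 3 = 108
108 unit cubes


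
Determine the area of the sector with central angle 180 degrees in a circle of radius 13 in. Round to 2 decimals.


Shape: circular sector
Radius r = 13 in, Angle = 180 degrees
Formula: A = (angle/360) * pi * r^2
r^2 = 169
Fraction of circle = 180/360
A = (180/360) * pi * 169
A = 84.5 * pi
A = 265.46
265.46 in^2


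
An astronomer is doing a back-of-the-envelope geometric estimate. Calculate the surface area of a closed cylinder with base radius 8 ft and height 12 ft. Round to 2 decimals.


Shape: closed cylinder
Radius r = 8 ft, Height h = 12 ft
Formula: SA = 2*pi*r^2 + 2*pi*r*h = 2*pi*r*(r + h)
r + h = 20
2 * r * (r + h) = 2 * 8 * 20 = 320
SA = 320 * pi
SA = 1005.31
1005.31 ft^2


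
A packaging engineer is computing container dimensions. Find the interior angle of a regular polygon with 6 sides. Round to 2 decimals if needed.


Shape: regular hexagon (6 sides)
Formula: interior angle = (n - 2) * 180 / n
(n - 2) = 4
(n - 2) * 180 = 720
angle = 720 / 6
angle = 120
120 degrees


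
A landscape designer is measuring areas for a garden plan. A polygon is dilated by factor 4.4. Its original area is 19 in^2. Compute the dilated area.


Linear scale factor k = 4.4
Original area = 19 in^2
Rule: under a linear scaling by k, areas scale by k^2.
k^2 = 4.4^2 = 19.36
New area = 19 * 19.36
New area = 367.84
367.84 in^2


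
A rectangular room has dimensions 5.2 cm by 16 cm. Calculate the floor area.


Shape: rectangle
Length l = 5.2 cm, Width w = 16 cm
Formula: A = l * w
A = 5.2 * 16
A = 83.2
83.2 cm^2


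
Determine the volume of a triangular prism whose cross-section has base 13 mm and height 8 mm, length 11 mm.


Shape: triangular prism
Triangle base = 13 mm, triangle height = 8 mm, prism length L = 11 mm
Formula: V = (1/2 * b * h_tri) * L
Cross-section area = 0.5 * 13 * 8 = 52
V = 52 * 11
V = 572
572 mm^3


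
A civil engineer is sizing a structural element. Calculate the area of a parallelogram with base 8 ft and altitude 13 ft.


Shape: parallelogram
Base b = 8 ft, Height h = 13 ft
Formula: A = b * h
A = 8 * 13
A = 104
104 ft^2


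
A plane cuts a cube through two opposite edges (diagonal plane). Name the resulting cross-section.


Solid: cube
Cutting plane: through two opposite edges (diagonal plane)
Visualize the intersection of the plane with the solid's surface.
The boundary of the cut region is a rectangle.
rectangle


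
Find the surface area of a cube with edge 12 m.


Shape: cube
Side s = 12 m
A cube has 6 square faces.
Formula: SA = 6 * s^2
s^2 = 144
SA = 6 * 144
SA = 864
864 m^2


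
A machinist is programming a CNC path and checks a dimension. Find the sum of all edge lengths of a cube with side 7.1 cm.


Shape: cube
Side s = 7.1 cm
A cube has 12 edges, all equal.
Formula: total edge length = 12 * s
Total = 12 * 7.1
Total = 85.2
85.2 cm


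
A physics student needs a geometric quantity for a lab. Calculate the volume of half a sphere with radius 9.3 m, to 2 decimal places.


Shape: hemisphere (half of a sphere)
Radius r = 9.3 m
Formula: V = (1/2) * (4/3) * pi * r^3 = (2/3) * pi * r^3
r^3 = 804.357
(2/3) * 804.357 = 536.238
V = 536.238 * pi
V = 1684.64
1684.64 m^3


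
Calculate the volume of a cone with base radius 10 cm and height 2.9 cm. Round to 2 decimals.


Shape: cone
Radius r = 10 cm, Height h = 2.9 cm
Formula: V = (1/3) * pi * r^2 * h
r^2 = 100
pi * r^2 * h = pi * 100 * 2.9 = 290 * pi
V = 290 * pi / 3
V = 303.69
303.69 cm^3


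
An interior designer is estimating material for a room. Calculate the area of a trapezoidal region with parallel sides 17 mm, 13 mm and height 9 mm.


Shape: trapezoid
Parallel sides a = 17 mm, b = 13 mm; Height h = 9 mm
Formula: A = (a + b) * h / 2
a + b = 17 + 13 = 30
A = 30 * 9 / 2
A = 270 / 2
A = 135
135 mm^2


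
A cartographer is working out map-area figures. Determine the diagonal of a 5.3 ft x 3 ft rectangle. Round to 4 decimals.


Shape: rectangle (diagonal via Pythagoras)
Sides: 5.3 ft and 3 ft
Formula: d = sqrt(l^2 + w^2)
l^2 = 28.09, w^2 = 9
l^2 + w^2 = 37.09
d = sqrt(37.09)
d = 6.0902
6.0902 ft


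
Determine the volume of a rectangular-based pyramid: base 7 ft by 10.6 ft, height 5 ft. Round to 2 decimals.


Shape: rectangular pyramid
Base: 7 ft x 10.6 ft, Height h = 5 ft
Formula: V = (1/3) * base_area * h
base_area = 7 * 10.6 = 74.2
base_area * h = 74.2 * 5 = 371
V = 371 / 3
V = 123.67
123.67 ft^3


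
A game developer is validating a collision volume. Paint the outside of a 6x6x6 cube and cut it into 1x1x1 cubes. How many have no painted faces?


Large cube: 6 x 6 x 6, cut into unit cubes.
n = 6, so n - 2 = 4
Unpainted cubes form the interior (n - 2)^3 block.
(n - 2)^3 = 4^3 = 64
64 unit cubes


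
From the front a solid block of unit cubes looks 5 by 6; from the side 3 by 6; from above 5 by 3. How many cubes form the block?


Orthographic views of a solid rectangular block:
Front view 5 x 6 -> length = 5, height = 6
Side view 3 x 6 -> width = 3, height = 6 (consistent)
Top view 5 x 3 -> confirms length = 5, width = 3
The block is 5 x 3 x 6.
Total unit cubes = 5 * 3 * 6 = 90
90 unit cubes


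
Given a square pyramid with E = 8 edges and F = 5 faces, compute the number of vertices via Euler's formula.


Polyhedron: square pyramid
Euler's formula for convex polyhedra: V - E + F = 2
Given: E = 8 edges and F = 5 faces
Solve for V:
V = 2 + E - F = 2 + 8 - 5 = 5
5 vertices


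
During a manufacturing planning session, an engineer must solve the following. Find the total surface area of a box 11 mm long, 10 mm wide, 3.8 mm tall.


Shape: rectangular prism
l = 11 mm, w = 10 mm, h = 3.8 mm
Formula: SA = 2(lw + lh + wh)
lw = 110, lh = 41.8, wh = 38
lw + lh + wh = 189.8
SA = 2 * 189.8
SA = 379.6
379.6 mm^2


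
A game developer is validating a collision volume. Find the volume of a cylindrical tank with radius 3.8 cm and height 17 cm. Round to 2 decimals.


Shape: cylinder
Radius r = 3.8 cm, Height h = 17 cm
Formula: V = pi * r^2 * h
r^2 = 14.44
V = pi * 14.44 * 17
V = 245.48 * pi
V = 771.2
771.2 cm^3


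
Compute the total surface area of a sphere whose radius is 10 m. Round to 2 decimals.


Shape: sphere
Radius r = 10 m
Formula: SA = 4 * pi * r^2
r^2 = 100
SA = 4 * pi * 100
SA = 400 * pi
SA = 1256.64
1256.64 m^2


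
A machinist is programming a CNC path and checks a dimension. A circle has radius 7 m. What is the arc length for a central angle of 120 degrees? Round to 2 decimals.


Shape: circular arc
Radius r = 7 m, Angle = 120 degrees
Formula: L = (angle/360) * 2 * pi * r
2 * pi * r = 14 * pi
L = (120/360) * 14 * pi
L = 4.666667 * pi
L = 14.66
14.66 m


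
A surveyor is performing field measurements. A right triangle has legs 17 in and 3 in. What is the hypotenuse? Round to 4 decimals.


Shape: right triangle
Legs a = 17 in, b = 3 in
Formula: c = sqrt(a^2 + b^2)
a^2 = 289, b^2 = 9
a^2 + b^2 = 298
c = sqrt(298)
c = 17.2627
17.2627 in


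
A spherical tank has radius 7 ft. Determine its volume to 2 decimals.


Shape: sphere
Radius r = 7 ft
Formula: V = (4/3) * pi * r^3
r^3 = 343
(4/3) * 343 = 457.333333
V = 457.333333 * pi
V = 1436.76
1436.76 ft^3


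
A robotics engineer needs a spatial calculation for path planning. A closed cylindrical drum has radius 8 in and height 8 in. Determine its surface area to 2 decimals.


Shape: closed cylinder
Radius r = 8 in, Height h = 8 in
Formula: SA = 2*pi*r^2 + 2*pi*r*h = 2*pi*r*(r + h)
r + h = 16
2 * r * (r + h) = 2 * 8 * 16 = 256
SA = 256 * pi
SA = 804.25
804.25 in^2


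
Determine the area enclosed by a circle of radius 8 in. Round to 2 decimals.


Shape: circle
Radius r = 8 in
Formula: A = pi * r^2
r^2 = 8^2 = 64
A = pi * 64
A = 201.06
201.06 in^2


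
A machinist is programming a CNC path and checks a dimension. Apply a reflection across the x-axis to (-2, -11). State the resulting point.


Transformation: reflection
Original point: (-2, -11)
Rule for reflection over the x-axis: (x, y) -> (x, -y)
Apply: (-2, -11) -> (-2, 11)
(-2, 11)


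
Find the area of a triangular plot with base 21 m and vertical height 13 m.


Shape: triangle
Base b = 21 m, Height h = 13 m
Formula: A = (1/2) * b * h
A = 0.5 * 21 * 13
A = 0.5 * 273
A = 136.5
136.5 m^2


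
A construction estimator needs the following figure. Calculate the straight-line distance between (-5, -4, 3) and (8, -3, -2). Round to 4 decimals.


3D distance between two points
P1 = (-5, -4, 3), P2 = (8, -3, -2)
Formula: d = sqrt((x2-x1)^2 + (y2-y1)^2 + (z2-z1)^2)
dx = 8 - -5 = 13
dy = -3 - -4 = 1
dz = -2 - 3 = -5
dx^2 + dy^2 + dz^2 = 169 + 1 + 25 = 195
d = sqrt(195)
d = 13.9642
13.9642 units


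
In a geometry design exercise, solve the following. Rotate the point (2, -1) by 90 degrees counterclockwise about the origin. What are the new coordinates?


Transformation: rotation about the origin
Original point: (2, -1)
Rule for 90 deg counterclockwise: (x, y) -> (-y, x)
Apply: (2, -1) -> (1, 2)
(1, 2)


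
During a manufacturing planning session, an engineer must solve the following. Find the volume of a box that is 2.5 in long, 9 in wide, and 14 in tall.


Shape: rectangular prism
l = 2.5 in, w = 9 in, h = 14 in
Formula: V = l * w * h
V = 2.5 * 9 * 14
V = 22.5 * 14
V = 315
315 in^3


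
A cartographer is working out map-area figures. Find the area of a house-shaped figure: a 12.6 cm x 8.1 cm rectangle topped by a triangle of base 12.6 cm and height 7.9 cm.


Composite shape: rectangle + triangle
Rectangle area = 12.6 * 8.1 = 102.06
Triangle area = 0.5 * 12.6 * 7.9 = 49.77
Total = 102.06 + 49.77
Total = 151.83
151.83 cm^2


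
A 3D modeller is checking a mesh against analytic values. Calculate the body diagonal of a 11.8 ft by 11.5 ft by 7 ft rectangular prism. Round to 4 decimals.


Shape: rectangular box (space diagonal)
l = 11.8 ft, w = 11.5 ft, h = 7 ft
Visualize: the diagonal of the base, then a right triangle with that diagonal and the height.
Formula: d = sqrt(l^2 + w^2 + h^2)
l^2 + w^2 + h^2 = 139.24 + 132.25 + 49 = 320.49
d = sqrt(320.49)
d = 17.9022
17.9022 ft


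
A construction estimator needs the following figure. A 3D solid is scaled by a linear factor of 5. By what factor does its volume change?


Linear scale factor k = 5
Rule: under a linear scaling by k, volumes scale by k^3.
k^3 = 5 * 5 * 5
k^3 = 25 * 5
k^3 = 125
Volume scales by a factor of 125.
125 (dimensionless)


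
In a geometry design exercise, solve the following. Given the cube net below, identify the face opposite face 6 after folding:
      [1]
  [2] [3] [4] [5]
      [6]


Net: cross layout. Take square 3 as the base (bottom).
Fold the four squares in the horizontal row up around 3: 2 -> left, 4 -> right, 5 wraps to the top.
Fold 1 and 6 up from 3: 1 -> back, 6 -> front.
Opposite pairs are therefore: (1, 6), (2, 4), (3, 5).
Face 6 is opposite face 1.
face 1


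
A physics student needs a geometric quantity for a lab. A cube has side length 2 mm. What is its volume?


Shape: cube
Side s = 2 mm
Formula: V = s^3
V = 2 * 2 * 2
V = 4 * 2
V = 8
8 mm^3


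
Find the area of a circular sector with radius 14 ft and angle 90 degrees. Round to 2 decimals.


Shape: circular sector
Radius r = 14 ft, Angle = 90 degrees
Formula: A = (angle/360) * pi * r^2
r^2 = 196
Fraction of circle = 90/360
A = (90/360) * pi * 196
A = 49 * pi
A = 153.94
153.94 ft^2


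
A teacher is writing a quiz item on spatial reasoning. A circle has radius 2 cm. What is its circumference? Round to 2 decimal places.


Shape: circle
Radius r = 2 cm
Formula: C = 2 * pi * r
C = 2 * pi * 2
C = 4 * pi
C = 12.57
12.57 cm


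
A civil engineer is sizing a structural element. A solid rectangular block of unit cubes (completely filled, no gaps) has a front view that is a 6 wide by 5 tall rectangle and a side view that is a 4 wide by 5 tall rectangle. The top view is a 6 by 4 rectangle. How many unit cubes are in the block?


Orthographic views of a solid rectangular block:
Front view 6 x 5 -> length = 6, height = 5
Side view 4 x 5 -> width = 4, height = 5 (consistent)
Top view 6 x 4 -> confirms length = 6, width = 4
The block is 6 x 4 x 5.
Total unit cubes = 6 * 4 * 5 = 120
120 unit cubes


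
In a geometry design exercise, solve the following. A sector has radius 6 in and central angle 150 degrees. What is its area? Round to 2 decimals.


Shape: circular sector
Radius r = 6 in, Angle = 150 degrees
Formula: A = (angle/360) * pi * r^2
r^2 = 36
Fraction of circle = 150/360
A = (150/360) * pi * 36
A = 15 * pi
A = 47.12
47.12 in^2


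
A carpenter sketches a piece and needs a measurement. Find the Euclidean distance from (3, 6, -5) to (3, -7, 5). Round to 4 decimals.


3D distance between two points
P1 = (3, 6, -5), P2 = (3, -7, 5)
Formula: d = sqrt((x2-x1)^2 + (y2-y1)^2 + (z2-z1)^2)
dx = 3 - 3 = 0
dy = -7 - 6 = -13
dz = 5 - -5 = 10
dx^2 + dy^2 + dz^2 = 0 + 169 + 100 = 269
d = sqrt(269)
d = 16.4012
16.4012 units


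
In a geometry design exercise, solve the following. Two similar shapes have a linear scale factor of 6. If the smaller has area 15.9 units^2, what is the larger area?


Linear scale factor k = 6
Original area = 15.9 units^2
Rule: under a linear scaling by k, areas scale by k^2.
k^2 = 6^2 = 36
New area = 15.9 * 36
New area = 572.4
572.4 units^2
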